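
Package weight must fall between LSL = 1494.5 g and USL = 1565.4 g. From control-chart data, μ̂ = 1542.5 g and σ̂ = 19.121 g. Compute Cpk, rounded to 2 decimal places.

0.40

Cpu = (USL − μ̂) / (3σ̂) = (1565.4 − 1542.5) / (3 × 19.121) = 0.3992; Cpl = (μ̂ − LSL) / (3σ̂) = (1542.5 − 1494.5) / (3 × 19.121) = 0.8368; Cpk = min(Cpu, Cpl) = 0.3992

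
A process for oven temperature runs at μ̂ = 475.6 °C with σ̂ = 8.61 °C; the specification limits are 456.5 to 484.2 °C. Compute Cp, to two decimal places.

0.54

Cp = (USL − LSL) / (6σ̂) = (484.2 − 456.5) / (6 × 8.61) = 27.7000 / 51.6600 = 0.5362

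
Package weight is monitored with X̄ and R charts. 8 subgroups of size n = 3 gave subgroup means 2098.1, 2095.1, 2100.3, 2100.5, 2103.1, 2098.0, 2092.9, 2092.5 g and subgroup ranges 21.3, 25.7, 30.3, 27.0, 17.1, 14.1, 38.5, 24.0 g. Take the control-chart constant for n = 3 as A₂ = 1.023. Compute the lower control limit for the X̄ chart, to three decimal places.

2072.243

X̄̄ = (2098.1 + 2095.1 + 2100.3 + 2100.5 + 2103.1 + 2098.0 + 2092.9 + 2092.5) / 8 = 16780.5000 / 8 = 2097.5625
R̄ = (21.3 + 25.7 + 30.3 + 27.0 + 17.1 + 14.1 + 38.5 + 24.0) / 8 = 198.0000 / 8 = 24.7500
LCL = X̄̄ − A₂·R̄ = 2097.5625 − 1.023 × 24.7500 = 2072.2432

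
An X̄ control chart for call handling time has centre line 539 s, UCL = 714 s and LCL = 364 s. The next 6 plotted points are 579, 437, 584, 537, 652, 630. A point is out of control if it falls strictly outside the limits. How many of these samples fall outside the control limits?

All 6 points lie within [364, 714].

0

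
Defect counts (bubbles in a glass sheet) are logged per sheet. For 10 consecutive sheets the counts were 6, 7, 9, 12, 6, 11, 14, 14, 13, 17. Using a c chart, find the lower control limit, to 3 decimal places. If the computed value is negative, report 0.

c̄ = (6 + 7 + 9 + 12 + 6 + 11 + 14 + 14 + 13 + 17) / 10 = 109 / 10 = 10.9000
LCL = c̄ − 3√c̄ = 10.9000 − 3 × 3.3015 = 0.9955

0.995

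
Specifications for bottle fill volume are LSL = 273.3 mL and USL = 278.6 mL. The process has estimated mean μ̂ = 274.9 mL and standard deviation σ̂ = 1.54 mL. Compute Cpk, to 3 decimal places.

0.346

Cpu = (USL − μ̂) / (3σ̂) = (278.6 − 274.9) / (3 × 1.54) = 0.8009; Cpl = (μ̂ − LSL) / (3σ̂) = (274.9 − 273.3) / (3 × 1.54) = 0.3463; Cpk = min(Cpu, Cpl) = 0.3463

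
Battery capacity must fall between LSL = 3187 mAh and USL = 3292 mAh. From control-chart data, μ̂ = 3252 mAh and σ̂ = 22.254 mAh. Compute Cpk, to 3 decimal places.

Cpu = (USL − μ̂) / (3σ̂) = (3292 − 3252) / (3 × 22.254) = 0.5991; Cpl = (μ̂ − LSL) / (3σ̂) = (3252 − 3187) / (3 × 22.254) = 0.9736; Cpk = min(Cpu, Cpl) = 0.5991

0.599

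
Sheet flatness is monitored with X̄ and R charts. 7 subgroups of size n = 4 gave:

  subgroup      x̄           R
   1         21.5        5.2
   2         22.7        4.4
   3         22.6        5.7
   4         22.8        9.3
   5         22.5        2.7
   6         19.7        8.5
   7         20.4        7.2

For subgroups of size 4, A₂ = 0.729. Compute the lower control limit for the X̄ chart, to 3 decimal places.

X̄̄ = (21.5 + 22.7 + 22.6 + 22.8 + 22.5 + 19.7 + 20.4) / 7 = 152.2000 / 7 = 21.7429
R̄ = (5.2 + 4.4 + 5.7 + 9.3 + 2.7 + 8.5 + 7.2) / 7 = 43.0000 / 7 = 6.1429
LCL = X̄̄ − A₂·R̄ = 21.7429 − 0.729 × 6.1429 = 17.2647

17.265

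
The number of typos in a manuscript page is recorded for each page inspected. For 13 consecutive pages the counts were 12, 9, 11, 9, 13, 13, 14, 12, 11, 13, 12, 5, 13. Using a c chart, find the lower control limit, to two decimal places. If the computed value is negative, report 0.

1.22

c̄ = (12 + 9 + 11 + 9 + 13 + 13 + 14 + 12 + 11 + 13 + 12 + 5 + 13) / 13 = 147 / 13 = 11.3077
LCL = c̄ − 3√c̄ = 11.3077 − 3 × 3.3627 = 1.2196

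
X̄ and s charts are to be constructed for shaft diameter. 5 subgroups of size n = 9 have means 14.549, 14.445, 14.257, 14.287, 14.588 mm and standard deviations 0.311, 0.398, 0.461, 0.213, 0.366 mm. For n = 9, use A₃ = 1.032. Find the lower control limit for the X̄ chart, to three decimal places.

X̄̄ = (14.549 + 14.445 + 14.257 + 14.287 + 14.588) / 5 = 14.4252
s̄ = (0.311 + 0.398 + 0.461 + 0.213 + 0.366) / 5 = 0.3498
LCL = X̄̄ − A₃·s̄ = 14.4252 − 1.032 × 0.3498 = 14.0642

14.064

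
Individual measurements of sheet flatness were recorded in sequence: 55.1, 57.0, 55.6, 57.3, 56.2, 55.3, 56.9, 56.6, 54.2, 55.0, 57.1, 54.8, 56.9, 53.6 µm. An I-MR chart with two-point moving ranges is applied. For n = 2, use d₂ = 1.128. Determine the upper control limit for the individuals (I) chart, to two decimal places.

60.31

X̄ = (55.1 + 57.0 + 55.6 + 57.3 + 56.2 + 55.3 + 56.9 + 56.6 + 54.2 + 55.0 + 57.1 + 54.8 + 56.9 + 53.6) / 14 = 55.8286
Moving ranges: 1.9, 1.4, 1.7, 1.1, 0.9, 1.6, 0.3, 2.4, 0.8, 2.1, 2.3, 2.1, 3.3; M̄R̄ = 21.9000 / 13 = 1.6846
UCL = X̄ + 3·M̄R̄/d₂ = 55.8286 + 3 × 1.6846 / 1.128 = 60.3089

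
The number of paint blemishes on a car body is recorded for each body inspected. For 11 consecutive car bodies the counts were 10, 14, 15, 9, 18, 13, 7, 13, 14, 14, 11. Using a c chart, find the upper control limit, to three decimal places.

c̄ = (10 + 14 + 15 + 9 + 18 + 13 + 7 + 13 + 14 + 14 + 11) / 11 = 138 / 11 = 12.5455
UCL = c̄ + 3√c̄ = 12.5455 + 3 × √12.5455 = 12.5455 + 3 × 3.5420 = 23.1713

23.171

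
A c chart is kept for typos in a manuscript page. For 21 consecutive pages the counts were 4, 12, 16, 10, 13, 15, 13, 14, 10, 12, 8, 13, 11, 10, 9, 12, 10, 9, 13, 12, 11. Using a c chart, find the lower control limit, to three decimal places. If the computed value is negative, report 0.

1.207

c̄ = (4 + 12 + 16 + 10 + 13 + 15 + 13 + 14 + 10 + 12 + 8 + 13 + 11 + 10 + 9 + 12 + 10 + 9 + 13 + 12 + 11) / 21 = 237 / 21 = 11.2857
LCL = c̄ − 3√c̄ = 11.2857 − 3 × 3.3594 = 1.2074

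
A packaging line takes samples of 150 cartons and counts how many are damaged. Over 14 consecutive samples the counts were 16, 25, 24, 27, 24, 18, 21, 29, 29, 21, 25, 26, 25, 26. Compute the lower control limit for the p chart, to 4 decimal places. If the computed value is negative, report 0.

0.0702

p̄ = Σdᵢ / (k·n) = 336 / (14 × 150) = 0.16000
LCL = p̄ − 3·√(p̄(1−p̄)/n) = 0.16000 − 3 × 0.02993 = 0.07020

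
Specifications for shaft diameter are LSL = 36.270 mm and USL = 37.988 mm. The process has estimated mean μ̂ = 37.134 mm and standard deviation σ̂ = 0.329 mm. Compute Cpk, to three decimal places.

Cpu = (USL − μ̂) / (3σ̂) = (37.988 − 37.134) / (3 × 0.329) = 0.8652; Cpl = (μ̂ − LSL) / (3σ̂) = (37.134 − 36.270) / (3 × 0.329) = 0.8754; Cpk = min(Cpu, Cpl) = 0.8652

0.865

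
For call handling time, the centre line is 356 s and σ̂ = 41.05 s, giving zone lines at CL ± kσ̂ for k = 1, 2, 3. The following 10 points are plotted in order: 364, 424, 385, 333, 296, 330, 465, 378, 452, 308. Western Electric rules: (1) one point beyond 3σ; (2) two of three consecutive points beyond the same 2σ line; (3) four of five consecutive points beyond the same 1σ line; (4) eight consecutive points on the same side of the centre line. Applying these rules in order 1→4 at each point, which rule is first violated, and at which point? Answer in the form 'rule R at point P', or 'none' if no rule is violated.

Zone of each point (C = within 1σ̂, B = 1σ̂–2σ̂, A = 2σ̂–3σ̂, * = beyond 3σ̂; sign = side of CL): 1:+C, 2:+B, 3:+C, 4:-C, 5:-B, 6:-C, 7:+A, 8:+C, 9:+A, 10:-B
Rule 2 (two of three consecutive points beyond the same 2σ limit) is satisfied at point 9.

rule 2 at point 9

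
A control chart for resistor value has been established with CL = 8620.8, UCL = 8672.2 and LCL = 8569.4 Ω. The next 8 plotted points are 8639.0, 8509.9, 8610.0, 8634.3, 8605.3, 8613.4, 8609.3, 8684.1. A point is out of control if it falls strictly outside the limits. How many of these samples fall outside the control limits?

2

Compare each point to [8569.4, 8672.2]: sample 2 = 8509.9 < LCL; sample 8 = 8684.1 > UCL.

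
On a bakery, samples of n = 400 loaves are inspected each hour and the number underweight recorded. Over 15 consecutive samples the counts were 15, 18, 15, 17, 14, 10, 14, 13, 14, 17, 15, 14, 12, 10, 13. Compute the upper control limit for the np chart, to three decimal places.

p̄ = Σdᵢ / (k·n) = 211 / (15 × 400) = 0.03517
UCL = np̄ + 3·√(np̄(1−p̄)) = 14.0667 + 3 × √(14.0667×0.96483) = 14.0667 + 3 × 3.6840 = 25.1187

25.119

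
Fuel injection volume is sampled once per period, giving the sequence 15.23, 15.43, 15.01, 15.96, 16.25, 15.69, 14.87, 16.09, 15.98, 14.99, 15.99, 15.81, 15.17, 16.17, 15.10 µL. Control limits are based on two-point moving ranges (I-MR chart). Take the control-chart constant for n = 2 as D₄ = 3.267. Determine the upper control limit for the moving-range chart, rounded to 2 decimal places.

2.21

Moving ranges: 0.20, 0.42, 0.95, 0.29, 0.56, 0.82, 1.22, 0.11, 0.99, 1.00, 0.18, 0.64, 1.00, 1.07; M̄R̄ = 9.4500 / 14 = 0.6750
UCL_MR = D₄·M̄R̄ = 3.267 × 0.6750 = 2.2052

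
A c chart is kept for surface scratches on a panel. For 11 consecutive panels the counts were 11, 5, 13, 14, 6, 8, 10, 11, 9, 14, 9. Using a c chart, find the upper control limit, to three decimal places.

c̄ = (11 + 5 + 13 + 14 + 6 + 8 + 10 + 11 + 9 + 14 + 9) / 11 = 110 / 11 = 10.0000
UCL = c̄ + 3√c̄ = 10.0000 + 3 × √10.0000 = 10.0000 + 3 × 3.1623 = 19.4868

19.487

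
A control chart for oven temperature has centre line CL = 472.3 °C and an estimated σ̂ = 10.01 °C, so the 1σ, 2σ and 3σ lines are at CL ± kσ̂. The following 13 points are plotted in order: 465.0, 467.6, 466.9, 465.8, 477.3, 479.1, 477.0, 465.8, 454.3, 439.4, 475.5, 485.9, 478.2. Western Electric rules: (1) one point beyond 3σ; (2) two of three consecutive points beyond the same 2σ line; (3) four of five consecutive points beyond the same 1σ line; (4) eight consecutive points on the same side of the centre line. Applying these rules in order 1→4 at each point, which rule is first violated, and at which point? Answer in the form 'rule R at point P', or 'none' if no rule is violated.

rule 1 at point 10

Zone of each point (C = within 1σ̂, B = 1σ̂–2σ̂, A = 2σ̂–3σ̂, * = beyond 3σ̂; sign = side of CL): 1:-C, 2:-C, 3:-C, 4:-C, 5:+C, 6:+C, 7:+C, 8:-C, 9:-B, 10:-*, 11:+C, 12:+B, 13:+C
Rule 1 (one point beyond the 3σ limits) is satisfied at point 10.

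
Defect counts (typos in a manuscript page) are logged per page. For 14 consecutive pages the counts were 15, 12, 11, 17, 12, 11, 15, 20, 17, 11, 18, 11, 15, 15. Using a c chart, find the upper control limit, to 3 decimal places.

c̄ = (15 + 12 + 11 + 17 + 12 + 11 + 15 + 20 + 17 + 11 + 18 + 11 + 15 + 15) / 14 = 200 / 14 = 14.2857
UCL = c̄ + 3√c̄ = 14.2857 + 3 × √14.2857 = 14.2857 + 3 × 3.7796 = 25.6246

25.625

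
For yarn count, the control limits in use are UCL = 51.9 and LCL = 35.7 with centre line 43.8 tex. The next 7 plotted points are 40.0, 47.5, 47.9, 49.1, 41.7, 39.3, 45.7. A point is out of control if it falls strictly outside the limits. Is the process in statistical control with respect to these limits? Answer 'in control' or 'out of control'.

in control

All 7 points lie within [35.7, 51.9].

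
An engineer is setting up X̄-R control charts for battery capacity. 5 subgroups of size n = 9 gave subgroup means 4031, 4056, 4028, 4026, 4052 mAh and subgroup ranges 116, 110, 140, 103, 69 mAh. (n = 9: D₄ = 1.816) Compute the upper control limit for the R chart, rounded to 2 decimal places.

R̄ = (116 + 110 + 140 + 103 + 69) / 5 = 538.0000 / 5 = 107.6000
UCL_R = D₄·R̄ = 1.816 × 107.6000 = 195.4016

195.40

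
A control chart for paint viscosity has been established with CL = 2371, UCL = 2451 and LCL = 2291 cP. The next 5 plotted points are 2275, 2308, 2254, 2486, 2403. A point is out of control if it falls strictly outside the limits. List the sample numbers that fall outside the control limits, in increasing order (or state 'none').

1, 3, 4

Compare each point to [2291, 2451]: sample 1 = 2275 < LCL; sample 3 = 2254 < LCL; sample 4 = 2486 > UCL.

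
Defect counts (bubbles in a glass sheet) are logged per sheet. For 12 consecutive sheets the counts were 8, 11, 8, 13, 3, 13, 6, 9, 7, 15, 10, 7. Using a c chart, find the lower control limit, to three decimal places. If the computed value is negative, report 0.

c̄ = (8 + 11 + 8 + 13 + 3 + 13 + 6 + 9 + 7 + 15 + 10 + 7) / 12 = 110 / 12 = 9.1667
LCL = c̄ − 3√c̄ = 9.1667 − 3 × 3.0277 = 0.0837

0.084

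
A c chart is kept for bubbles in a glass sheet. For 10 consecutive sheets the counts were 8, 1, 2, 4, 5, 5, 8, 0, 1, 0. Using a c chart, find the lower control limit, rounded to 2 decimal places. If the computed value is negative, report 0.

0.00

c̄ = (8 + 1 + 2 + 4 + 5 + 5 + 8 + 0 + 1 + 0) / 10 = 34 / 10 = 3.4000
LCL = c̄ − 3√c̄ = 3.4000 − 3 × 1.8439 = -2.1317 → 0 (cannot be negative)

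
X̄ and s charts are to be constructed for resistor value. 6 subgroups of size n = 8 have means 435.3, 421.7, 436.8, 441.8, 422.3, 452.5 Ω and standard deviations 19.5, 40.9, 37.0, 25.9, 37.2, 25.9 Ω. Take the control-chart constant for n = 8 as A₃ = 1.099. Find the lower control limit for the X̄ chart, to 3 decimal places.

X̄̄ = (435.3 + 421.7 + 436.8 + 441.8 + 422.3 + 452.5) / 6 = 435.0667
s̄ = (19.5 + 40.9 + 37.0 + 25.9 + 37.2 + 25.9) / 6 = 31.0667
LCL = X̄̄ − A₃·s̄ = 435.0667 − 1.099 × 31.0667 = 400.9244

400.924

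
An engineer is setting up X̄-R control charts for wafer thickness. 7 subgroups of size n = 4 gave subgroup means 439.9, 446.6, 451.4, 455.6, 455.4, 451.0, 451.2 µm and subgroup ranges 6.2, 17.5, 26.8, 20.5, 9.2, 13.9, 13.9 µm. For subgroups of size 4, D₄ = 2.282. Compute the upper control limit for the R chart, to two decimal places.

R̄ = (6.2 + 17.5 + 26.8 + 20.5 + 9.2 + 13.9 + 13.9) / 7 = 108.0000 / 7 = 15.4286
UCL_R = D₄·R̄ = 2.282 × 15.4286 = 35.2080

35.21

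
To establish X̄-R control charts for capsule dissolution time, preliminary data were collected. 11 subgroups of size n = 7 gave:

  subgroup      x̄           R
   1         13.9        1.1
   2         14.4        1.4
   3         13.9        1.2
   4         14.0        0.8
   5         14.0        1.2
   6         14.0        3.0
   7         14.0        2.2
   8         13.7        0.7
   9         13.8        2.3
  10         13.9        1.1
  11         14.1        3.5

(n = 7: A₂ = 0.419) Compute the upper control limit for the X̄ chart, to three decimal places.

X̄̄ = (13.9 + 14.4 + 13.9 + 14.0 + 14.0 + 14.0 + 14.0 + 13.7 + 13.8 + 13.9 + 14.1) / 11 = 153.7000 / 11 = 13.9727
R̄ = (1.1 + 1.4 + 1.2 + 0.8 + 1.2 + 3.0 + 2.2 + 0.7 + 2.3 + 1.1 + 3.5) / 11 = 18.5000 / 11 = 1.6818
UCL = X̄̄ + A₂·R̄ = 13.9727 + 0.419 × 1.6818 = 14.6774

14.677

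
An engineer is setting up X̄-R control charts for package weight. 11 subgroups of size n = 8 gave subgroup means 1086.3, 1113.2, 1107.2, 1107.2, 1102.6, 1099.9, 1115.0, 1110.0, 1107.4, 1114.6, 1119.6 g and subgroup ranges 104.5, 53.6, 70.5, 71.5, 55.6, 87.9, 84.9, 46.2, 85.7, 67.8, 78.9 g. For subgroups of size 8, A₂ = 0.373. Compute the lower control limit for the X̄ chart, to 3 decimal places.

1080.177

X̄̄ = (1086.3 + 1113.2 + 1107.2 + 1107.2 + 1102.6 + 1099.9 + 1115.0 + 1110.0 + 1107.4 + 1114.6 + 1119.6) / 11 = 12183.0000 / 11 = 1107.5455
R̄ = (104.5 + 53.6 + 70.5 + 71.5 + 55.6 + 87.9 + 84.9 + 46.2 + 85.7 + 67.8 + 78.9) / 11 = 807.1000 / 11 = 73.3727
LCL = X̄̄ − A₂·R̄ = 1107.5455 − 0.373 × 73.3727 = 1080.1774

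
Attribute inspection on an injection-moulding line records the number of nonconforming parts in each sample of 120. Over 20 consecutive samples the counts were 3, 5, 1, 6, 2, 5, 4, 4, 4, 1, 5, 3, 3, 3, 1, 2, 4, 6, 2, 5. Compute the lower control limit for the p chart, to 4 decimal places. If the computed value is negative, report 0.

0.0000

p̄ = Σdᵢ / (k·n) = 69 / (20 × 120) = 0.02875
LCL = p̄ − 3·√(p̄(1−p̄)/n) = 0.02875 − 3 × 0.01525 = -0.01701 → 0 (negative, so LCL = 0)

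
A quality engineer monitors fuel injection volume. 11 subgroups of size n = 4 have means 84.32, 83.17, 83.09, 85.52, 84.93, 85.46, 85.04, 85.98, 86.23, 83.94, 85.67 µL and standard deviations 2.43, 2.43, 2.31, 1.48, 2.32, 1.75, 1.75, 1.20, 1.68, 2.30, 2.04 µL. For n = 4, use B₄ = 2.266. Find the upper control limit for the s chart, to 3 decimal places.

4.468

s̄ = (2.43 + 2.43 + 2.31 + 1.48 + 2.32 + 1.75 + 1.75 + 1.20 + 1.68 + 2.30 + 2.04) / 11 = 1.9718
UCL_s = B₄·s̄ = 2.266 × 1.9718 = 4.4681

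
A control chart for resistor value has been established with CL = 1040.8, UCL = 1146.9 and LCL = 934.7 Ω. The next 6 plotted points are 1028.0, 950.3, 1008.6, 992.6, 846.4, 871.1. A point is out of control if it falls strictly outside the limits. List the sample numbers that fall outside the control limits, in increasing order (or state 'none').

5, 6

Compare each point to [934.7, 1146.9]: sample 5 = 846.4 < LCL; sample 6 = 871.1 < LCL.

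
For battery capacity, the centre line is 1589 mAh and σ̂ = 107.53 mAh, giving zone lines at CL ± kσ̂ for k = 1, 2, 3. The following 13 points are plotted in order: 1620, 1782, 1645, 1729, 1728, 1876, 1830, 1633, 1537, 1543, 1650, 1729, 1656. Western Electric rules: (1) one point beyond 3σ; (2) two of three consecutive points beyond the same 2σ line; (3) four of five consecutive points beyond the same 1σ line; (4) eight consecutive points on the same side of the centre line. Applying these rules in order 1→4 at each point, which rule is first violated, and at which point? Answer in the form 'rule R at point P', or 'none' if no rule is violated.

Zone of each point (C = within 1σ̂, B = 1σ̂–2σ̂, A = 2σ̂–3σ̂, * = beyond 3σ̂; sign = side of CL): 1:+C, 2:+B, 3:+C, 4:+B, 5:+B, 6:+A, 7:+A, 8:+C, 9:-C, 10:-C, 11:+C, 12:+B, 13:+C
Rule 3 (four of five consecutive points beyond the same 1σ limit) is satisfied at point 6.

rule 3 at point 6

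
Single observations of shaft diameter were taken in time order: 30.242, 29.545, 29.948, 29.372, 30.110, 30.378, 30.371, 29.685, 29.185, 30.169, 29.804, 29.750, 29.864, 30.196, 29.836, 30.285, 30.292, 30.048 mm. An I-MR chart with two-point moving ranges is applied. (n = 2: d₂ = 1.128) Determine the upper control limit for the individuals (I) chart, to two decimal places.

X̄ = (30.242 + 29.545 + 29.948 + 29.372 + 30.110 + 30.378 + 30.371 + 29.685 + 29.185 + 30.169 + 29.804 + 29.750 + 29.864 + 30.196 + 29.836 + 30.285 + 30.292 + 30.048) / 18 = 29.9489
Moving ranges: 0.697, 0.403, 0.576, 0.738, 0.268, 0.007, 0.686, 0.500, 0.984, 0.365, 0.054, 0.114, 0.332, 0.360, 0.449, 0.007, 0.244; M̄R̄ = 6.7840 / 17 = 0.3991
UCL = X̄ + 3·M̄R̄/d₂ = 29.9489 + 3 × 0.3991 / 1.128 = 31.0102

31.01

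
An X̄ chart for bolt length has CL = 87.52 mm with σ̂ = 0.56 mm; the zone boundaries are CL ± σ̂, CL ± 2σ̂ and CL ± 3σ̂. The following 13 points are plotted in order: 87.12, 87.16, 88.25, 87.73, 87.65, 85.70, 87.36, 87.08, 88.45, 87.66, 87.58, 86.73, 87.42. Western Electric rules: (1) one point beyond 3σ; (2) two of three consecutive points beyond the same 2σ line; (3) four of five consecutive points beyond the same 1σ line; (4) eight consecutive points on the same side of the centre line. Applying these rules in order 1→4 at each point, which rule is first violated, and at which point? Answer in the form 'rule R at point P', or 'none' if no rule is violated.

Zone of each point (C = within 1σ̂, B = 1σ̂–2σ̂, A = 2σ̂–3σ̂, * = beyond 3σ̂; sign = side of CL): 1:-C, 2:-C, 3:+B, 4:+C, 5:+C, 6:-*, 7:-C, 8:-C, 9:+B, 10:+C, 11:+C, 12:-B, 13:-C
Rule 1 (one point beyond the 3σ limits) is satisfied at point 6.

rule 1 at point 6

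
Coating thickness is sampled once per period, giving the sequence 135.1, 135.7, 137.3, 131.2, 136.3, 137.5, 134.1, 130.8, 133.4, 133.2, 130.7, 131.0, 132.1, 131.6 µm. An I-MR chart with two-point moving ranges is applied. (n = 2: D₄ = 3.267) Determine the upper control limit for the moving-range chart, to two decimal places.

Moving ranges: 0.6, 1.6, 6.1, 5.1, 1.2, 3.4, 3.3, 2.6, 0.2, 2.5, 0.3, 1.1, 0.5; M̄R̄ = 28.5000 / 13 = 2.1923
UCL_MR = D₄·M̄R̄ = 3.267 × 2.1923 = 7.1623

7.16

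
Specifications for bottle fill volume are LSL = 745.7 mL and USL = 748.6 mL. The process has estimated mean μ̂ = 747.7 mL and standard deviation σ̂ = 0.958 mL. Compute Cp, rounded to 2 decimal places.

Cp = (USL − LSL) / (6σ̂) = (748.6 − 745.7) / (6 × 0.958) = 2.9000 / 5.7480 = 0.5045

0.50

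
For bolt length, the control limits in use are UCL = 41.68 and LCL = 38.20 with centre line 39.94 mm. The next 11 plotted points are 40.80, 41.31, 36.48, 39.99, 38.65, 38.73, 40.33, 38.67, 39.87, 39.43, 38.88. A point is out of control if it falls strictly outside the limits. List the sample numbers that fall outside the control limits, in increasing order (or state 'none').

3

Compare each point to [38.20, 41.68]: sample 3 = 36.48 < LCL.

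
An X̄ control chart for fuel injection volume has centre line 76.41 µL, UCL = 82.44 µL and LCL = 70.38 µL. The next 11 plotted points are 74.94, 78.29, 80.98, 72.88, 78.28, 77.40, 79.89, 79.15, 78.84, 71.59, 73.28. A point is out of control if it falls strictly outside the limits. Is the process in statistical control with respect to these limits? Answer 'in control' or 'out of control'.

All 11 points lie within [70.38, 82.44].

in control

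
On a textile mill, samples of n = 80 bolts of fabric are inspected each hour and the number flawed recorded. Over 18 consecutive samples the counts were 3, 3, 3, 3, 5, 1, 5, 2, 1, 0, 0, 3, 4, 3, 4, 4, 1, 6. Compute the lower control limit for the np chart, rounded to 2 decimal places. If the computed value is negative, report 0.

p̄ = Σdᵢ / (k·n) = 51 / (18 × 80) = 0.03542
LCL = np̄ − 3·√(np̄(1−p̄)) = 2.8333 − 3 × 1.6532 = -2.1262 → 0 (negative, so LCL = 0)

0.00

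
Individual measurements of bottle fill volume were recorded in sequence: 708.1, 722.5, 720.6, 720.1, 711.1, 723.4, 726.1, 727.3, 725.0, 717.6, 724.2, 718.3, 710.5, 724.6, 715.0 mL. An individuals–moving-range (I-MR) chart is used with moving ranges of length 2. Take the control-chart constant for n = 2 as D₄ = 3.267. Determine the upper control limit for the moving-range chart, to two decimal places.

Moving ranges: 14.4, 1.9, 0.5, 9.0, 12.3, 2.7, 1.2, 2.3, 7.4, 6.6, 5.9, 7.8, 14.1, 9.6; M̄R̄ = 95.7000 / 14 = 6.8357
UCL_MR = D₄·M̄R̄ = 3.267 × 6.8357 = 22.3323

22.33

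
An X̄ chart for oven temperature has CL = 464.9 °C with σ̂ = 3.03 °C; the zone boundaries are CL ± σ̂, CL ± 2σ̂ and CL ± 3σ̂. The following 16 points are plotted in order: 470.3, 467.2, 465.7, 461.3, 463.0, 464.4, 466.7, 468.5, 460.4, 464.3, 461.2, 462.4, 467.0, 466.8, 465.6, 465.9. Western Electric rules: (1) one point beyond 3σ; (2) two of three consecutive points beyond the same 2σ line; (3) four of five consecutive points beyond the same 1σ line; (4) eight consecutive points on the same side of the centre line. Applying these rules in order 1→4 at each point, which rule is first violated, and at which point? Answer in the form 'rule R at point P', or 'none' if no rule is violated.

Zone of each point (C = within 1σ̂, B = 1σ̂–2σ̂, A = 2σ̂–3σ̂, * = beyond 3σ̂; sign = side of CL): 1:+B, 2:+C, 3:+C, 4:-B, 5:-C, 6:-C, 7:+C, 8:+B, 9:-B, 10:-C, 11:-B, 12:-C, 13:+C, 14:+C, 15:+C, 16:+C
No rule fires across all 16 points.

none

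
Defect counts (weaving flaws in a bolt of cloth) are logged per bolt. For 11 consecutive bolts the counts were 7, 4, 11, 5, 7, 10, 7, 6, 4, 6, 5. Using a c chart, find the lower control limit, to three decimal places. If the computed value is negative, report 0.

0.000

c̄ = (7 + 4 + 11 + 5 + 7 + 10 + 7 + 6 + 4 + 6 + 5) / 11 = 72 / 11 = 6.5455
LCL = c̄ − 3√c̄ = 6.5455 − 3 × 2.5584 = -1.1298 → 0 (cannot be negative)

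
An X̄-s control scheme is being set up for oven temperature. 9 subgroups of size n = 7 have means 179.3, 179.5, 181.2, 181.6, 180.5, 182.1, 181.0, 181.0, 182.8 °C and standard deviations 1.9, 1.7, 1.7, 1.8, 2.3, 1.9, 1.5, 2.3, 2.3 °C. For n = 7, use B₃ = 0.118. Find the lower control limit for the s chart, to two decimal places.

0.23

s̄ = (1.9 + 1.7 + 1.7 + 1.8 + 2.3 + 1.9 + 1.5 + 2.3 + 2.3) / 9 = 1.9333
LCL_s = B₃·s̄ = 0.118 × 1.9333 = 0.2281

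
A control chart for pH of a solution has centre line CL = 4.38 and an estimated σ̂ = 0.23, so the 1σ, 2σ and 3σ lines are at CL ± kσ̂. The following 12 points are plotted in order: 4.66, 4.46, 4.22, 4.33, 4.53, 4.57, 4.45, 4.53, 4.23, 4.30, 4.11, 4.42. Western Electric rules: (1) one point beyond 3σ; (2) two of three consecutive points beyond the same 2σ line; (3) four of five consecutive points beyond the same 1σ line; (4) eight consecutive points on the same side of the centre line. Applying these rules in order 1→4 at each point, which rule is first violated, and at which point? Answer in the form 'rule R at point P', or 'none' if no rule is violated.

none

Zone of each point (C = within 1σ̂, B = 1σ̂–2σ̂, A = 2σ̂–3σ̂, * = beyond 3σ̂; sign = side of CL): 1:+B, 2:+C, 3:-C, 4:-C, 5:+C, 6:+C, 7:+C, 8:+C, 9:-C, 10:-C, 11:-B, 12:+C
No rule fires across all 12 points.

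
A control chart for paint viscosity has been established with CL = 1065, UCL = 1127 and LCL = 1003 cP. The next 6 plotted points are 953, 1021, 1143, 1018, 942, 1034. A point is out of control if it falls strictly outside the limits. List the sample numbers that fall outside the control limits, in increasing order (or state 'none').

1, 3, 5

Compare each point to [1003, 1127]: sample 1 = 953 < LCL; sample 3 = 1143 > UCL; sample 5 = 942 < LCL.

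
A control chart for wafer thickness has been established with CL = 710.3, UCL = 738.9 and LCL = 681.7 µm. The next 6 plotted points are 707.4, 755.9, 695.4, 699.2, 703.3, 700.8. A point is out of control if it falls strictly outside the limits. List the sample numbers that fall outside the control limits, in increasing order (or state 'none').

Compare each point to [681.7, 738.9]: sample 2 = 755.9 > UCL.

2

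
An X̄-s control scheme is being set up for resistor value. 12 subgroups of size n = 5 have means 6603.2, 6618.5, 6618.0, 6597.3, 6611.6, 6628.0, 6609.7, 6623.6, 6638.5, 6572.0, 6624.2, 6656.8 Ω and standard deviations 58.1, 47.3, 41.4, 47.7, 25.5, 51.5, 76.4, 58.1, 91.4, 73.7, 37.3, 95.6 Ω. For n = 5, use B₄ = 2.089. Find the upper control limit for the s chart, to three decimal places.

s̄ = (58.1 + 47.3 + 41.4 + 47.7 + 25.5 + 51.5 + 76.4 + 58.1 + 91.4 + 73.7 + 37.3 + 95.6) / 12 = 58.6667
UCL_s = B₄·s̄ = 2.089 × 58.6667 = 122.5547

122.555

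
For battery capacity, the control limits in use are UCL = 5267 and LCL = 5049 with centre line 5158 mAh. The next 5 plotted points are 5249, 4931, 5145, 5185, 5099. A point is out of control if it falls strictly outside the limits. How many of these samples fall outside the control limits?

1

Compare each point to [5049, 5267]: sample 2 = 4931 < LCL.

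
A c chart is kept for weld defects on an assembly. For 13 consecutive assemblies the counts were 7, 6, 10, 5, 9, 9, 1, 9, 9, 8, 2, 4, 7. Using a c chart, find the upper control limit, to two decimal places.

c̄ = (7 + 6 + 10 + 5 + 9 + 9 + 1 + 9 + 9 + 8 + 2 + 4 + 7) / 13 = 86 / 13 = 6.6154
UCL = c̄ + 3√c̄ = 6.6154 + 3 × √6.6154 = 6.6154 + 3 × 2.5720 = 14.3315

14.33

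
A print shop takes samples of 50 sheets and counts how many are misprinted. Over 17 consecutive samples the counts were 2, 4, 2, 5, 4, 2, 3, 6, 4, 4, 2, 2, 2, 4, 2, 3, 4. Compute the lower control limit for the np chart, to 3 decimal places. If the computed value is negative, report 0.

0.000

p̄ = Σdᵢ / (k·n) = 55 / (17 × 50) = 0.06471
LCL = np̄ − 3·√(np̄(1−p̄)) = 3.2353 − 3 × 1.7395 = -1.9833 → 0 (negative, so LCL = 0)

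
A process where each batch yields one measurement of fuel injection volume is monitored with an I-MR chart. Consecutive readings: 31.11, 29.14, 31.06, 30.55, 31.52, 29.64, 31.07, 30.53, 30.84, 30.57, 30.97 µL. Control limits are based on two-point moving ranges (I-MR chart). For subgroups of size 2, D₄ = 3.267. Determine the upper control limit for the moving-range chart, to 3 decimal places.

Moving ranges: 1.97, 1.92, 0.51, 0.97, 1.88, 1.43, 0.54, 0.31, 0.27, 0.40; M̄R̄ = 10.2000 / 10 = 1.0200
UCL_MR = D₄·M̄R̄ = 3.267 × 1.0200 = 3.3323

3.332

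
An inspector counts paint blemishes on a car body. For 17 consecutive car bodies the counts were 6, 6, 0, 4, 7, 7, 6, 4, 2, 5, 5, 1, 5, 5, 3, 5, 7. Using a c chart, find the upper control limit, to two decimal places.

11.01

c̄ = (6 + 6 + 0 + 4 + 7 + 7 + 6 + 4 + 2 + 5 + 5 + 1 + 5 + 5 + 3 + 5 + 7) / 17 = 78 / 17 = 4.5882
UCL = c̄ + 3√c̄ = 4.5882 + 3 × √4.5882 = 4.5882 + 3 × 2.1420 = 11.0143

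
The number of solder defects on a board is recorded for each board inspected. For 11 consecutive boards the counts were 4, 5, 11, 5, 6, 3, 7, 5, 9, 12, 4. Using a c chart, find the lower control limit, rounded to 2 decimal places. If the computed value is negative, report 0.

0.00

c̄ = (4 + 5 + 11 + 5 + 6 + 3 + 7 + 5 + 9 + 12 + 4) / 11 = 71 / 11 = 6.4545
LCL = c̄ − 3√c̄ = 6.4545 − 3 × 2.5406 = -1.1672 → 0 (cannot be negative)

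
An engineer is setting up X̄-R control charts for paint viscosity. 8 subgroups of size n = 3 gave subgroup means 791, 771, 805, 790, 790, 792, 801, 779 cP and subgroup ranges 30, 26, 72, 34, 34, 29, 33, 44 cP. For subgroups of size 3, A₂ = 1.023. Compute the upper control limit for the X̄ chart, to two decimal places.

828.49

X̄̄ = (791 + 771 + 805 + 790 + 790 + 792 + 801 + 779) / 8 = 6319.0000 / 8 = 789.8750
R̄ = (30 + 26 + 72 + 34 + 34 + 29 + 33 + 44) / 8 = 302.0000 / 8 = 37.7500
UCL = X̄̄ + A₂·R̄ = 789.8750 + 1.023 × 37.7500 = 828.4932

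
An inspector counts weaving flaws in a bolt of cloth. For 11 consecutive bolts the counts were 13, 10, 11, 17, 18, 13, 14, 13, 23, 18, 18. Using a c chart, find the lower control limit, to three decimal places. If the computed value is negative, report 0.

c̄ = (13 + 10 + 11 + 17 + 18 + 13 + 14 + 13 + 23 + 18 + 18) / 11 = 168 / 11 = 15.2727
LCL = c̄ − 3√c̄ = 15.2727 − 3 × 3.9080 = 3.5486

3.549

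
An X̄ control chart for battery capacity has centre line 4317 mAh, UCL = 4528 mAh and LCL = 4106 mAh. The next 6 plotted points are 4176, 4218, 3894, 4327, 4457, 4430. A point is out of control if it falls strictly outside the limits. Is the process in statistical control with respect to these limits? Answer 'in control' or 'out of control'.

out of control

Compare each point to [4106, 4528]: sample 3 = 3894 < LCL.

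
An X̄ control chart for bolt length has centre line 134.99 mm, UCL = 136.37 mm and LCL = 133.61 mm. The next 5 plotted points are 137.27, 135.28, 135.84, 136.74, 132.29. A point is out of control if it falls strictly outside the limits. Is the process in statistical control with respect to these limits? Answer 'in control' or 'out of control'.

Compare each point to [133.61, 136.37]: sample 1 = 137.27 > UCL; sample 4 = 136.74 > UCL; sample 5 = 132.29 < LCL.

out of control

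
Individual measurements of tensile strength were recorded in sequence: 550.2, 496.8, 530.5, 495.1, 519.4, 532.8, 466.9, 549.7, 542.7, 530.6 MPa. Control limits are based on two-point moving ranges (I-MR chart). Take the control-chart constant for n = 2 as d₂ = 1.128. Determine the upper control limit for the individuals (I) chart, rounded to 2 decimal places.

X̄ = (550.2 + 496.8 + 530.5 + 495.1 + 519.4 + 532.8 + 466.9 + 549.7 + 542.7 + 530.6) / 10 = 521.4700
Moving ranges: 53.4, 33.7, 35.4, 24.3, 13.4, 65.9, 82.8, 7.0, 12.1; M̄R̄ = 328.0000 / 9 = 36.4444
UCL = X̄ + 3·M̄R̄/d₂ = 521.4700 + 3 × 36.4444 / 1.128 = 618.3967

618.40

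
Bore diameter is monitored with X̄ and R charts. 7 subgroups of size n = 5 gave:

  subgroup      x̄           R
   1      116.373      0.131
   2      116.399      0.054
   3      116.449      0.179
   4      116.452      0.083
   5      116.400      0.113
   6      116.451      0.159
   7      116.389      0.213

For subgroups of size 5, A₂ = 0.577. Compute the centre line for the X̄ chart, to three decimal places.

116.416

X̄̄ = (116.373 + 116.399 + 116.449 + 116.452 + 116.400 + 116.451 + 116.389) / 7 = 814.9130 / 7 = 116.4161
CL = X̄̄ = 116.4161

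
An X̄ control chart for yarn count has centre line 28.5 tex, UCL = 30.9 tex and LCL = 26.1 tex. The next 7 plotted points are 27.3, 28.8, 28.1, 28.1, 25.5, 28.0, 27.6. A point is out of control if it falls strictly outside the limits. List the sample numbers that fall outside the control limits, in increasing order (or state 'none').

5

Compare each point to [26.1, 30.9]: sample 5 = 25.5 < LCL.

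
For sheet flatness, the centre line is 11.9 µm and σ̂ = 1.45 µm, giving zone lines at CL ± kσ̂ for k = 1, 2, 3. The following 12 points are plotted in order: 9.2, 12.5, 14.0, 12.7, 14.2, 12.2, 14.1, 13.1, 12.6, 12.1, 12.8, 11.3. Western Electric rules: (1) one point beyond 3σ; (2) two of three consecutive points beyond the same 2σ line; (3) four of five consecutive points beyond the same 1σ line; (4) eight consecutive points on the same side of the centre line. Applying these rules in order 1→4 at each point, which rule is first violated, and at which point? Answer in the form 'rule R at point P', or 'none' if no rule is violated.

rule 4 at point 9

Zone of each point (C = within 1σ̂, B = 1σ̂–2σ̂, A = 2σ̂–3σ̂, * = beyond 3σ̂; sign = side of CL): 1:-B, 2:+C, 3:+B, 4:+C, 5:+B, 6:+C, 7:+B, 8:+C, 9:+C, 10:+C, 11:+C, 12:-C
Rule 4 (eight consecutive points on the same side of the centre line) is satisfied at point 9.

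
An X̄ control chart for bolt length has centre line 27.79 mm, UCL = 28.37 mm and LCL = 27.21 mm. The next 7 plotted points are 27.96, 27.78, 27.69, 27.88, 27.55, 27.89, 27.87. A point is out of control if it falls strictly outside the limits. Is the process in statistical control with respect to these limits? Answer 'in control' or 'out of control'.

All 7 points lie within [27.21, 28.37].

in control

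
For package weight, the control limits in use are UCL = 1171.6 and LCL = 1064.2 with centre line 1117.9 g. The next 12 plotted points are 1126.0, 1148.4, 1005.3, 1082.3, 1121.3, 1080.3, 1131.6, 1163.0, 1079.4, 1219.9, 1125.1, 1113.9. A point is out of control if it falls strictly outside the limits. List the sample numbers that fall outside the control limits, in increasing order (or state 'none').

Compare each point to [1064.2, 1171.6]: sample 3 = 1005.3 < LCL; sample 10 = 1219.9 > UCL.

3, 10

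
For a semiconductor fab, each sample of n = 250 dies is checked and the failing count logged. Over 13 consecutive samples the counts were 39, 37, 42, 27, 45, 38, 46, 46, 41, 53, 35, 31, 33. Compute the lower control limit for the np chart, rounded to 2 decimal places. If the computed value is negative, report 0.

22.17

p̄ = Σdᵢ / (k·n) = 513 / (13 × 250) = 0.15785
LCL = np̄ − 3·√(np̄(1−p̄)) = 39.4615 − 3 × 5.7648 = 22.1672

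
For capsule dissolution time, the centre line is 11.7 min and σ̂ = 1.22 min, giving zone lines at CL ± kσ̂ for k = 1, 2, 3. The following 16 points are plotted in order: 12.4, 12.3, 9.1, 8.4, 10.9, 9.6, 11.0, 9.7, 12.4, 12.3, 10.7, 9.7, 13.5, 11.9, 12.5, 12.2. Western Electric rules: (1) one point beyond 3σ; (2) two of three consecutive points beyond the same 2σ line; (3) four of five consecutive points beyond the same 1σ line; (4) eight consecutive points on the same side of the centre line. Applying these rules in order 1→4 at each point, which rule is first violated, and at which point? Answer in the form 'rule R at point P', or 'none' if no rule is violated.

rule 2 at point 4

Zone of each point (C = within 1σ̂, B = 1σ̂–2σ̂, A = 2σ̂–3σ̂, * = beyond 3σ̂; sign = side of CL): 1:+C, 2:+C, 3:-A, 4:-A, 5:-C, 6:-B, 7:-C, 8:-B, 9:+C, 10:+C, 11:-C, 12:-B, 13:+B, 14:+C, 15:+C, 16:+C
Rule 2 (two of three consecutive points beyond the same 2σ limit) is satisfied at point 4.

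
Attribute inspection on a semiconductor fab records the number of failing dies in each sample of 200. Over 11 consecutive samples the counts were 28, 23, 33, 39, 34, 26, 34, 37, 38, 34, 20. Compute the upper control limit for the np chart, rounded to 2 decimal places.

p̄ = Σdᵢ / (k·n) = 346 / (11 × 200) = 0.15727
UCL = np̄ + 3·√(np̄(1−p̄)) = 31.4545 + 3 × √(31.4545×0.84273) = 31.4545 + 3 × 5.1486 = 46.9002

46.90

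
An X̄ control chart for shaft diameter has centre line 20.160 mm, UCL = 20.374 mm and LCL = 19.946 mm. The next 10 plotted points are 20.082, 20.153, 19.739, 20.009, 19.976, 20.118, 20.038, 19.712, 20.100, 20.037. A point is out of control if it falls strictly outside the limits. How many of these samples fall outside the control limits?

Compare each point to [19.946, 20.374]: sample 3 = 19.739 < LCL; sample 8 = 19.712 < LCL.

2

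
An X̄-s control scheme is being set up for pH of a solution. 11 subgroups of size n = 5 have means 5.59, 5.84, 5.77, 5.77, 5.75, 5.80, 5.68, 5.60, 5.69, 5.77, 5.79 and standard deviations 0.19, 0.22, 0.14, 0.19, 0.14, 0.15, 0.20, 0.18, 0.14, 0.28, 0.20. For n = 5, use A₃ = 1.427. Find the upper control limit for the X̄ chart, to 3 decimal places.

X̄̄ = (5.59 + 5.84 + 5.77 + 5.77 + 5.75 + 5.80 + 5.68 + 5.60 + 5.69 + 5.77 + 5.79) / 11 = 5.7318
s̄ = (0.19 + 0.22 + 0.14 + 0.19 + 0.14 + 0.15 + 0.20 + 0.18 + 0.14 + 0.28 + 0.20) / 11 = 0.1845
UCL = X̄̄ + A₃·s̄ = 5.7318 + 1.427 × 0.1845 = 5.9952

5.995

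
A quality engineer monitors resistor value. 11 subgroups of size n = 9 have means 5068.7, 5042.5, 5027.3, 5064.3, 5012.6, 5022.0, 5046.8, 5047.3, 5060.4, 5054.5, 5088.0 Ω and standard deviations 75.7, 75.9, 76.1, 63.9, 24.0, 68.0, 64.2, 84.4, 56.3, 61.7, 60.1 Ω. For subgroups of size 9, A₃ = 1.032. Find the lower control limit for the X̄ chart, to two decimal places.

X̄̄ = (5068.7 + 5042.5 + 5027.3 + 5064.3 + 5012.6 + 5022.0 + 5046.8 + 5047.3 + 5060.4 + 5054.5 + 5088.0) / 11 = 5048.5818
s̄ = (75.7 + 75.9 + 76.1 + 63.9 + 24.0 + 68.0 + 64.2 + 84.4 + 56.3 + 61.7 + 60.1) / 11 = 64.5727
LCL = X̄̄ − A₃·s̄ = 5048.5818 − 1.032 × 64.5727 = 4981.9428

4981.94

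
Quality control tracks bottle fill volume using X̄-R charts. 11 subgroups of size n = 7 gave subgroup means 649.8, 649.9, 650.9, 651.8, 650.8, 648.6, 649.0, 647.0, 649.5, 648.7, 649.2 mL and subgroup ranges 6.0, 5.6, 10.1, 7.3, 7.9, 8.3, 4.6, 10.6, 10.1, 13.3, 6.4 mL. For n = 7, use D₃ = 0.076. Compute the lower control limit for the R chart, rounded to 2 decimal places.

0.62

R̄ = (6.0 + 5.6 + 10.1 + 7.3 + 7.9 + 8.3 + 4.6 + 10.6 + 10.1 + 13.3 + 6.4) / 11 = 90.2000 / 11 = 8.2000
LCL_R = D₃·R̄ = 0.076 × 8.2000 = 0.6232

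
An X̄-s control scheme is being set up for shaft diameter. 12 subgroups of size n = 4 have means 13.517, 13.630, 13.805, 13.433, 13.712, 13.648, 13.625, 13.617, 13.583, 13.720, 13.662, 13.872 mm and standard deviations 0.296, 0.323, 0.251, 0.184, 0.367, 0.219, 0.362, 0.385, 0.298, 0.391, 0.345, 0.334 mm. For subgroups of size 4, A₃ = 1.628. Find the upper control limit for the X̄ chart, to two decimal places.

14.16

X̄̄ = (13.517 + 13.630 + 13.805 + 13.433 + 13.712 + 13.648 + 13.625 + 13.617 + 13.583 + 13.720 + 13.662 + 13.872) / 12 = 13.6520
s̄ = (0.296 + 0.323 + 0.251 + 0.184 + 0.367 + 0.219 + 0.362 + 0.385 + 0.298 + 0.391 + 0.345 + 0.334) / 12 = 0.3129
UCL = X̄̄ + A₃·s̄ = 13.6520 + 1.628 × 0.3129 = 14.1614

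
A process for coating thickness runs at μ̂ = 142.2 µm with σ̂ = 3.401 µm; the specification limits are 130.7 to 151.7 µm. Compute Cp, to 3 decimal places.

Cp = (USL − LSL) / (6σ̂) = (151.7 − 130.7) / (6 × 3.401) = 21.0000 / 20.4060 = 1.0291

1.029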